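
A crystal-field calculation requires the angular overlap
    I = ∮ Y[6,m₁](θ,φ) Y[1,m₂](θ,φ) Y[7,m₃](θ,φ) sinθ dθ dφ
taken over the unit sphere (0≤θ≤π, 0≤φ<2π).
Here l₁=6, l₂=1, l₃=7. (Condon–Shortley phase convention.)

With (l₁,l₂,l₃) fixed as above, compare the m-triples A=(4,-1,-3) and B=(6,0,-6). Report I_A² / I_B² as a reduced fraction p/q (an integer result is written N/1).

6/13

l's match ⇒ only the (l;m) 3-j factors differ between A and B.
A: triangle coeff Δ(6,1,7) = 1/1365; Σ_t [0,0]: t=0:+1/14515200 = 1/14515200; (3j)²=2/455 [(6 1 7; 4 -1 -3)], sign=+1
B: triangle coeff Δ(6,1,7) = 1/1365; Σ_t [0,0]: t=0:+1/479001600 = 1/479001600; (3j)²=1/105 [(6 1 7; 6 0 -6)], sign=-1
I_A²/I_B² = (2/455)/(1/105) = 6/13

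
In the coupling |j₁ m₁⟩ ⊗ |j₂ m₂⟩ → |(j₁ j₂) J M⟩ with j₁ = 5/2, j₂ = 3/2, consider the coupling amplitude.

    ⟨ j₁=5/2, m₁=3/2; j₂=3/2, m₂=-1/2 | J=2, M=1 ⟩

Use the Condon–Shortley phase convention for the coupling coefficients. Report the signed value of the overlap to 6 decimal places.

+√(1/42) ≈ +0.154303

triangle: 2!·3!·1!/7! = 12/5040
(j±m)!: 4!·1!·1!·2!·3!·1! = 288
prefactor² = (2J+1)·Δ·N² = 24/7
  k=0: +1/(0!·2!·1!·1!·2!·0!) = 1/4
  k=1: −1/(1!·1!·0!·0!·3!·1!) = -1/6
Σ = 1/12  ⇒  CG² = 24/7·(1/12)² = 1/42
CG = +√(1/42) = +0.154303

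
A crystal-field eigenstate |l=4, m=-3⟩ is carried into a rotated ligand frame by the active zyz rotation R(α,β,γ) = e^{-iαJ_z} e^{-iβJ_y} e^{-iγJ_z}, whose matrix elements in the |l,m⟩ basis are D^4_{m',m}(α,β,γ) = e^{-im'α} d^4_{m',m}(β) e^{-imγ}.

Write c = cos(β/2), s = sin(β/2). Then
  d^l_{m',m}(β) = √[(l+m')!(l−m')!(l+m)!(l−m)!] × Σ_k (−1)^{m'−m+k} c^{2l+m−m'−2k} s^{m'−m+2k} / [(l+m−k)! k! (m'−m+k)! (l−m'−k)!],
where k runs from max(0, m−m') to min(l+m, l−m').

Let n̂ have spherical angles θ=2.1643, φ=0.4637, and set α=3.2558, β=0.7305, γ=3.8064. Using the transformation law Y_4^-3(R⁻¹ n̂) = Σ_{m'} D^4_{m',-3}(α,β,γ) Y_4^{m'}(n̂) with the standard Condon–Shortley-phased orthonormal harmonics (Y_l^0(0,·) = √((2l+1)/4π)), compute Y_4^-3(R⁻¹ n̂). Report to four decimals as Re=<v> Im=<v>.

Re=-0.0344 Im=0.0374

Need the full column D^4_{m',-3} for m'=−4..4 at α=3.2558, β=0.7305, γ=3.8064.
cos(β/2)=0.934034, sin(β/2)=0.357183
d^4_{-4,-3}: single k=1 term ⇒ +0.626579;  D = +0.483111-0.399006i
d^4_{-3,-3}: k∈[0..1] ⇒ +0.579300 -0.593003 = -0.013703;  D = +0.009502-0.009873i
d^4_{-2,-3}: k∈[0..1] ⇒ -0.828886 +0.363640 = -0.465246;  D = -0.282316+0.369800i
d^4_{-1,-3}: k∈[0..1] ⇒ +0.672402 -0.163883 = +0.508519;  D = -0.260502+0.436727i
d^4_{0,-3}: k∈[0..1] ⇒ -0.383310 +0.056054 = -0.327256;  D = -0.134525+0.298328i
d^4_{1,-3}: k∈[0..1] ⇒ +0.163883 -0.014379 = +0.149503;  D = -0.045524+0.142403i
d^4_{2,-3}: k∈[0..1] ⇒ -0.053177 +0.002592 = -0.050585;  D = -0.009812+0.049624i
d^4_{3,-3}: k∈[0..1] ⇒ +0.012681 -0.000265 = +0.012416;  D = -0.001005+0.012376i
d^4_{4,-3}: single k=0 term ⇒ -0.001959;  D = +0.000065+0.001958i
Y_4^{m'}(θ=2.1643,φ=0.4637) and Σ D·Y over m':
  (+0.4831-0.3990i)·(-0.0586-0.2006i)  (+0.0095-0.0099i)·(-0.0713+0.3924i)  (-0.2823+0.3698i)·(+0.1640-0.2188i)  (-0.2605+0.4367i)·(+0.1590-0.0795i)  (-0.1345+0.2983i)·(-0.3131+0.0000i)  (-0.0455+0.1424i)·(-0.1590-0.0795i)  (-0.0098+0.0496i)·(+0.1640+0.2188i)  (-0.0010+0.0124i)·(+0.0713+0.3924i)  (+0.0001+0.0020i)·(-0.0586+0.2006i)
Y_4^-3(R⁻¹ n̂) = -0.034365+0.037423i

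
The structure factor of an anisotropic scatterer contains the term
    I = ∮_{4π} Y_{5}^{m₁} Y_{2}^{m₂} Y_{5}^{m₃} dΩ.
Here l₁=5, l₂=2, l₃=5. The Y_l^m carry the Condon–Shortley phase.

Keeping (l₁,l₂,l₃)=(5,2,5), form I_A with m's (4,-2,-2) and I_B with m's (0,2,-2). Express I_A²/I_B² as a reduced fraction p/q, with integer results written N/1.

18/35

l's match ⇒ only the (l;m) 3-j factors differ between A and B.
A: triangle coeff Δ(5,2,5) = 1/38610; Σ_t [0,0]: t=0:+1/20160 = 1/20160; (3j)²=12/715 [(5 2 5; 4 -2 -2)], sign=-1
B: triangle coeff Δ(5,2,5) = 1/38610; Σ_t [2,2]: t=2:+1/2880 = 1/2880; (3j)²=14/429 [(5 2 5; 0 2 -2)], sign=-1
I_A²/I_B² = (12/715)/(14/429) = 18/35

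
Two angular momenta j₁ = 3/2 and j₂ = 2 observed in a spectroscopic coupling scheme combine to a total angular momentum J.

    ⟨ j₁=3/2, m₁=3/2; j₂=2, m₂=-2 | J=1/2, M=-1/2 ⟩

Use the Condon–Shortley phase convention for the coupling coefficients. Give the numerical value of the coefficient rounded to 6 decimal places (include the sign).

triangle: 3!·0!·1!/5! = 6/120
(j±m)!: 3!·0!·0!·4!·0!·1! = 144
prefactor² = (2J+1)·Δ·N² = 72/5
  k=0: +1/(0!·3!·0!·0!·0!·1!) = 1/6
Σ = 1/6  ⇒  CG² = 72/5·(1/6)² = 2/5
CG = +√(2/5) = +0.632456

+√(2/5) = +0.632456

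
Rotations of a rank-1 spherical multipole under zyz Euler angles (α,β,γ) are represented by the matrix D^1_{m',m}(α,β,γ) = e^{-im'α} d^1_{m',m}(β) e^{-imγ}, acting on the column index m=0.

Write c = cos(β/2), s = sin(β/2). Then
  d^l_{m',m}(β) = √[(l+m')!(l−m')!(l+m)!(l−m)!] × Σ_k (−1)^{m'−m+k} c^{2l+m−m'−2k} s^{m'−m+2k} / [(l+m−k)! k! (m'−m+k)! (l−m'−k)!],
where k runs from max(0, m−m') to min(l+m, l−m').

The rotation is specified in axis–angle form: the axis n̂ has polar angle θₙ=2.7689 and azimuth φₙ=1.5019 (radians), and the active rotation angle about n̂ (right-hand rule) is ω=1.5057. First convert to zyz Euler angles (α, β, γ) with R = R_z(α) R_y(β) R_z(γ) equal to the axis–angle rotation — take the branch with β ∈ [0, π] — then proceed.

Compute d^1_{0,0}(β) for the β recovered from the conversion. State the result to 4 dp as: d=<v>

d=0.8760

Axis–angle → zyz. n̂ = (sinθₙcosφₙ, sinθₙsinφₙ, cosθₙ) = (+0.025067, +0.363261, -0.931350), ω = 1.5057.
R = I cosω + sinω [n̂]ₓ + (1−cosω) n̂n̂ᵀ gives
  R = [+0.065638, +0.937891, +0.340664; -0.920864, +0.188425, -0.341329; -0.384319, -0.291301, +0.876038]
β = atan2(√(R₁₃²+R₂₃²), R₃₃) = 0.503212; α = atan2(R₂₃, R₁₃) mod 2π = 5.496812; γ = atan2(R₃₂, −R₃₁) mod 2π = 5.634605
d^1_{0,0}(β=0.5032) via the finite sum:
With c≡cos(β/2)=0.968514 and s≡sin(β/2)=0.248960, N=[1·1·1·1]^{1/2}=1.000000
k∈{0,1} keeps every argument non-negative
  k=0: (−1)^0·1.0000/(1)·0.9685^2·0.2490^0 = +0.938019
  k=1: (−1)^1·1.0000/(1)·0.9685^0·0.2490^2 = -0.061981
d^1_{0,0}(0.5032) = +0.938019 -0.061981 = +0.876038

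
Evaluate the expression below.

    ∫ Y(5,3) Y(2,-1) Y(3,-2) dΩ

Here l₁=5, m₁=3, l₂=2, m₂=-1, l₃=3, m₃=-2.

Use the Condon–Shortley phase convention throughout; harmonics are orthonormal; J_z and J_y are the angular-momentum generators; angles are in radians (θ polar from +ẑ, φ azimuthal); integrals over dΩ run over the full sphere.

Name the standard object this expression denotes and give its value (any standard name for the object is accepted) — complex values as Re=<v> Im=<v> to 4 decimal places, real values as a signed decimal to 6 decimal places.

This is a Gaunt coefficient — the integral of a triple product of spherical harmonics over the sphere.
m-sum 0 ✓  L=10 even ✓  3≤3≤7 ✓
Π(2lᵢ+1) = 11×5×7 = 385
triangle coeff Δ(5,2,3) = 1/2310
Σ_t [2,2]: t=2:+1/144 = 1/144
(3j)²=10/231 [(5 2 3; 0 0 0)], sign=-1
Σ_t [1,1]: t=1:−1/720 = -1/720
(3j)²=8/165 [(5 2 3; 3 -1 -2)], sign=+1
⇒ 4πI² = 80/99
I = (-1)√(80/99/(4π)) = -0.25358436

Gaunt coefficient, -0.253584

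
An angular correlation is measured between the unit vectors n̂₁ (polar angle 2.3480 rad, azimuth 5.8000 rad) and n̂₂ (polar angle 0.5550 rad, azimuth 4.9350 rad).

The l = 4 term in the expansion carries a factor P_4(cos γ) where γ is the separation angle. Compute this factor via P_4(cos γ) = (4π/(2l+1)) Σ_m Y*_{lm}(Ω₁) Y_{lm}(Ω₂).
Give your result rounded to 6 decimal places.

Expand P_4 via completeness: Σ_{m} conj(Y_{4,m}) at Ω₁ times Y_{4,m} at Ω₂ —
  term(m=-4) = -0.003703-0.001221i   from Y*(Ω₁)=-0.040469-0.106884i, Y(Ω₂)=+0.021463-0.026523i
  term(m=-3) = +0.042286-0.025728i   from Y*(Ω₁)=-0.038460+0.315669i, Y(Ω₂)=-0.096392-0.122211i
  term(m=-2) = -0.024804+0.154481i   from Y*(Ω₁)=+0.235986-0.341684i, Y(Ω₂)=-0.340048+0.162263i
  term(m=-1) = -0.029585-0.034714i   from Y*(Ω₁)=-0.092705+0.048639i, Y(Ω₂)=+0.096187+0.424925i
  term(m=+0) = +0.015025+0.000000i   from Y*(Ω₁)=-0.347889-0.000000i, Y(Ω₂)=-0.043188+0.000000i
  term(m=+1) = -0.029585+0.034714i   from Y*(Ω₁)=+0.092705+0.048639i, Y(Ω₂)=-0.096187+0.424925i
  term(m=+2) = -0.024804-0.154481i   from Y*(Ω₁)=+0.235986+0.341684i, Y(Ω₂)=-0.340048-0.162263i
  term(m=+3) = +0.042286+0.025728i   from Y*(Ω₁)=+0.038460+0.315669i, Y(Ω₂)=+0.096392-0.122211i
  term(m=+4) = -0.003703+0.001221i   from Y*(Ω₁)=-0.040469+0.106884i, Y(Ω₂)=+0.021463+0.026523i
Σ over m = -0.016589-0.000000i; ×(4π/9) → -0.023162-0.000000i. Real part: -0.023162

-0.023162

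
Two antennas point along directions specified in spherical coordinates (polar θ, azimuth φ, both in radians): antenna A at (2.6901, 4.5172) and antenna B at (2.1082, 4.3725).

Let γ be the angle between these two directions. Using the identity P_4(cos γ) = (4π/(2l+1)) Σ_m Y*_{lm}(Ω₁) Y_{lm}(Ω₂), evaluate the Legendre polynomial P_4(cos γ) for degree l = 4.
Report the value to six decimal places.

Term-by-term m-sum for l=4 (normalisation 4π/9 = 1.396263):
  m=-4: Y*=0.01139 - 0.01129j  Y=0.05053 + 0.23563j  product 0.00324 + 0.00211j
  m=-3: Y*=-0.05170 - 0.07796j  Y=-0.34604 + 0.21270j  product 0.03447 + 0.01598j
  m=-2: Y*=-0.27487 + 0.11311j  Y=-0.16018 - 0.12948j  product 0.05867 + 0.01747j
  m=-1: Y*=0.09609 + 0.48601j  Y=-0.08085 + 0.22863j  product -0.11889 - 0.01732j
  m=+0: Y*=0.17494 + 0.00000j  Y=-0.26002 + 0.00000j  product -0.04549 + 0.00000j
  m=+1: Y*=-0.09609 + 0.48601j  Y=0.08085 + 0.22863j  product -0.11889 + 0.01732j
  m=+2: Y*=-0.27487 - 0.11311j  Y=-0.16018 + 0.12948j  product 0.05867 - 0.01747j
  m=+3: Y*=0.05170 - 0.07796j  Y=0.34604 + 0.21270j  product 0.03447 - 0.01598j
  m=+4: Y*=0.01139 + 0.01129j  Y=0.05053 - 0.23563j  product 0.00324 - 0.00211j
Accumulated sum -0.09050 + 0.00000j; after 4π/(2l+1) scaling, -0.12636 + 0.00000j ⇒ P_4 = -0.126358

-0.126358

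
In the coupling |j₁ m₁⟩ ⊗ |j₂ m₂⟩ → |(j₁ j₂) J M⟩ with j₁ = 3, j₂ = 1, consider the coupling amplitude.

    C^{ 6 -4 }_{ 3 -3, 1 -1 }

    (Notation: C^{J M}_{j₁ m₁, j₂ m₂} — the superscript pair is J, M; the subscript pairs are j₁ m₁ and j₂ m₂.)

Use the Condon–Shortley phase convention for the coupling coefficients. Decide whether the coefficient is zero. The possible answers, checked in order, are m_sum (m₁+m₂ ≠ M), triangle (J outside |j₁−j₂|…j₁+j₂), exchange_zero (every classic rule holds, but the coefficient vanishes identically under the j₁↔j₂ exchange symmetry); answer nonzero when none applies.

triangle

m-sum: m₁+m₂ = -3+(-1) = -4, M = -4  ✓
triangle: need |j₁−j₂| ≤ J ≤ j₁+j₂, i.e. J ∈ [2, 4]; J = 6 is outside ✗ ⇒ coefficient is 0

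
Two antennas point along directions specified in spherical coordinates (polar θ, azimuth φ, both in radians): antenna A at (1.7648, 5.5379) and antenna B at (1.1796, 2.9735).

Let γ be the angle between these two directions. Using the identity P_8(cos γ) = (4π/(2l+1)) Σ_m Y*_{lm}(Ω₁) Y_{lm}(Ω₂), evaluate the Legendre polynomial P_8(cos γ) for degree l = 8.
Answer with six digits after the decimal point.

-0.190809

Term-by-term m-sum for l=8 (normalisation 4π/17 = 0.739198):
  m=-8: Y*=(0.420354, 0.139722)  Y=(0.061625, 0.267952)  product (-0.011534, 0.121245)
  m=-7: Y*=(-0.168307, -0.304738)  Y=(-0.174197, -0.418832)  product (-0.098315, 0.123577)
  m=-6: Y*=(0.035437, -0.144384)  Y=(0.147892, 0.234721)  product (0.039131, -0.013035)
  m=-5: Y*=(-0.290420, 0.192287)  Y=(0.114409, 0.127757)  product (-0.057793, -0.015104)
  m=-4: Y*=(-0.038214, -0.006185)  Y=(-0.271803, -0.216388)  product (0.009048, 0.009950)
  m=-3: Y*=(0.204948, 0.261332)  Y=(-0.010209, -0.005634)  product (-0.000620, -0.003823)
  m=-2: Y*=(0.000904, -0.011246)  Y=(0.316062, 0.110448)  product (0.001528, -0.003455)
  m=-1: Y*=(0.236212, -0.217983)  Y=(-0.053927, -0.009151)  product (-0.014733, 0.009594)
  m=+0: Y*=(-0.026009, -0.000000)  Y=(-0.324804, 0.000000)  product (0.008448, 0.000000)
  m=+1: Y*=(-0.236212, -0.217983)  Y=(0.053927, -0.009151)  product (-0.014733, -0.009594)
  m=+2: Y*=(0.000904, 0.011246)  Y=(0.316062, -0.110448)  product (0.001528, 0.003455)
  m=+3: Y*=(-0.204948, 0.261332)  Y=(0.010209, -0.005634)  product (-0.000620, 0.003823)
  m=+4: Y*=(-0.038214, 0.006185)  Y=(-0.271803, 0.216388)  product (0.009048, -0.009950)
  m=+5: Y*=(0.290420, 0.192287)  Y=(-0.114409, 0.127757)  product (-0.057793, 0.015104)
  m=+6: Y*=(0.035437, 0.144384)  Y=(0.147892, -0.234721)  product (0.039131, 0.013035)
  m=+7: Y*=(0.168307, -0.304738)  Y=(0.174197, -0.418832)  product (-0.098315, -0.123577)
  m=+8: Y*=(0.420354, -0.139722)  Y=(0.061625, -0.267952)  product (-0.011534, -0.121245)
Total Σ_m = (-0.258129, 0.000000). Multiply by 0.739198: (-0.190809, 0.000000). P_8(cos γ) = -0.190809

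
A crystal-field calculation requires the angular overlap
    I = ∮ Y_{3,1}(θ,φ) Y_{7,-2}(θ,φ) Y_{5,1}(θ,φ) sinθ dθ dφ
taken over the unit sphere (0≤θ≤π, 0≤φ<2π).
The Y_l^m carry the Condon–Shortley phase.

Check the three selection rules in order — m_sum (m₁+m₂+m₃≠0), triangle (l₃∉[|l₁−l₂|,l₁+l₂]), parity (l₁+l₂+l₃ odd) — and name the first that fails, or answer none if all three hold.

Σmᵢ = 0  ✓
l₃∈[|l₁−l₂|,l₁+l₂]=[4,10], have l₃=5  ✓
Σlᵢ = 15 ⇒ odd  ✗

parity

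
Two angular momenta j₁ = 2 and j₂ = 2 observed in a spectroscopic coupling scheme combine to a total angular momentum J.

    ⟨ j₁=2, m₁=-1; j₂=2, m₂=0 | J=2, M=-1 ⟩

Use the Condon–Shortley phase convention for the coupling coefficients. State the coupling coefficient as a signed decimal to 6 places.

j₁+j₂−J=2  J+j₁−j₂=2  J−j₁+j₂=2  j₁+j₂+J+1=7
(j₁±m₁, j₂±m₂, J±M) = (1,3,2,2,1,3)
P² = 8/7
sum k=1..2:
  [1] −1/2 = -1/2
  [2] +1/4 = 1/4
S = -1/4
C² = P²·S² = 1/14 ; C = -0.267261

−√(1/14) ≈ -0.267261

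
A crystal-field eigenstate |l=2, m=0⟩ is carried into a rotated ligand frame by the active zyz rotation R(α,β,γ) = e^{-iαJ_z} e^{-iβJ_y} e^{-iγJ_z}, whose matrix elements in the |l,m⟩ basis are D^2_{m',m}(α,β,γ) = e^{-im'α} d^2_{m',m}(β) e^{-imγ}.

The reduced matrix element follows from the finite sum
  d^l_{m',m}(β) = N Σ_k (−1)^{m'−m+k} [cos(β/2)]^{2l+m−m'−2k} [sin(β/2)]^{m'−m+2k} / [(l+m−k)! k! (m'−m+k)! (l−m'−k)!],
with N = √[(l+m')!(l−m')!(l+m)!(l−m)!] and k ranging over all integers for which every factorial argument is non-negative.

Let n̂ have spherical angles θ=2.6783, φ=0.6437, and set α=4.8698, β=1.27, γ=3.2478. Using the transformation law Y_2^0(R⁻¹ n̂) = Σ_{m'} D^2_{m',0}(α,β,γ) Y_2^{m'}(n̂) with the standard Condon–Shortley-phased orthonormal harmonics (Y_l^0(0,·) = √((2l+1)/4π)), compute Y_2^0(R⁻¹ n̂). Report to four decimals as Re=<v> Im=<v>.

Re=-0.1112 Im=0.0000

Need the full column D^2_{m',0} for m'=−2..2 at α=4.8698, β=1.2700, γ=3.2478.
cos(β/2)=0.805072, sin(β/2)=0.593178
d^2_{-2,0}: single k=2 term ⇒ +0.558617;  D = -0.531162-0.172974i
d^2_{-1,0}: k∈[1..2] ⇒ +0.758165 -0.411589 = +0.346576;  D = +0.054330-0.342291i
d^2_{0,0}: k∈[0..2] ⇒ +0.420086 -0.912218 +0.123805 = -0.368326;  D = -0.368326+0.000000i
d^2_{1,0}: k∈[0..1] ⇒ -0.758165 +0.411589 = -0.346576;  D = -0.054330-0.342291i
d^2_{2,0}: single k=0 term ⇒ +0.558617;  D = -0.531162+0.172974i
Y_2^{m'}(θ=2.6783,φ=0.6437) and Σ D·Y over m':
  (-0.5312-0.1730i)·(+0.0216-0.0741i)  (+0.0543-0.3423i)·(-0.2470+0.1854i)  (-0.3683+0.0000i)·(+0.4418+0.0000i)  (-0.0543-0.3423i)·(+0.2470+0.1854i)  (-0.5312+0.1730i)·(+0.0216+0.0741i)
Y_2^0(R⁻¹ n̂) = -0.111221+0.000000i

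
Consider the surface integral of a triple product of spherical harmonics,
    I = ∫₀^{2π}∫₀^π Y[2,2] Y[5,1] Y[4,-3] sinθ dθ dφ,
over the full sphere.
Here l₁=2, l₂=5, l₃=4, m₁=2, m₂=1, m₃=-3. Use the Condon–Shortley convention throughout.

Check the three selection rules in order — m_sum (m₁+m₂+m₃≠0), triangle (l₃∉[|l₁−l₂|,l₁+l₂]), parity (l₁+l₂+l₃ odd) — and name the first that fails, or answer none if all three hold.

azimuthal sum: 2 + 1 − 3 = 0  ✓
3 ≤ 4 ≤ 7 (triangle on l)  ✓
L = 2 + 5 + 4 = 11 (odd)  ✗

parity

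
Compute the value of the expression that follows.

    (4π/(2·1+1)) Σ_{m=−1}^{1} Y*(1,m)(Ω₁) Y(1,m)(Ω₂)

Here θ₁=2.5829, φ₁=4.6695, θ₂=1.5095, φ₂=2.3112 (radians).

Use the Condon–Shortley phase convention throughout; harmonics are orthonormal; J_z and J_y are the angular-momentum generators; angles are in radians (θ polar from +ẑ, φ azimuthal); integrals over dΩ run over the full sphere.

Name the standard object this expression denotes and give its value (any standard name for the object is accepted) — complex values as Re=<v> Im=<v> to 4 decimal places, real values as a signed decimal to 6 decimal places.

This sum is the spherical-harmonic addition theorem: it equals the Legendre polynomial P_l(cos γ) of the angle γ between the two directions.
Expand P_1 via completeness: Σ_{m} conj(Y_{1,m}) at Ω₁ times Y_{1,m} at Ω₂ —
  m=-1: (-0.00785 - 0.18297j) × (-0.23263 - 0.25456j) = -0.04475 + 0.04456j  (running Σ = -0.04475 + 0.04456j)
  m=0: (-0.41431 + 0.00000j) × (0.02993 + 0.00000j) = -0.01240 + 0.00000j  (running Σ = -0.05715 + 0.04456j)
  m=1: (0.00785 - 0.18297j) × (0.23263 - 0.25456j) = -0.04475 - 0.04456j  (running Σ = -0.10190 + 0.00000j)
Accumulated sum -0.10190 + 0.00000j; after 4π/(2l+1) scaling, -0.42685 + 0.00000j ⇒ P_1 = -0.426848

Legendre polynomial (addition theorem), -0.426848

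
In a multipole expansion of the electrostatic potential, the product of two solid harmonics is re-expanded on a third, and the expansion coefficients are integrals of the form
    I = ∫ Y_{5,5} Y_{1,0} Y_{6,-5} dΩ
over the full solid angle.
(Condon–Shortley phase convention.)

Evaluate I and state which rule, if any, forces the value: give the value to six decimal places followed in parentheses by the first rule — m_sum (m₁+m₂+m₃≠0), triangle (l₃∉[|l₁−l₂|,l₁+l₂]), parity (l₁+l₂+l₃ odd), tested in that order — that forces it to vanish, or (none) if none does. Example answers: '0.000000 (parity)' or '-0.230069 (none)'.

-0.135514 (none)

Rules hold: Σm=0, L=12 even, 4≤6≤6.
N = 11·3·13 = 429
Δ = 0!·10!·2!/13! = 1/858
Racah Σ t=0..0: t=0:+1/14400 = 1/14400
⇒ 3j(5 1 6; 0 0 0)² = 6/143, sgn +1
Racah Σ t=0..0: t=0:+1/3628800 = 1/3628800
⇒ 3j(5 1 6; 5 0 -5)² = 1/78, sgn -1
4πI² = N·(3j₀)²·(3jₘ)² = 3/13
I = -1·√(0.230769/4π) = -0.13551395
No selection rule forces the value: the integral is nonzero (none).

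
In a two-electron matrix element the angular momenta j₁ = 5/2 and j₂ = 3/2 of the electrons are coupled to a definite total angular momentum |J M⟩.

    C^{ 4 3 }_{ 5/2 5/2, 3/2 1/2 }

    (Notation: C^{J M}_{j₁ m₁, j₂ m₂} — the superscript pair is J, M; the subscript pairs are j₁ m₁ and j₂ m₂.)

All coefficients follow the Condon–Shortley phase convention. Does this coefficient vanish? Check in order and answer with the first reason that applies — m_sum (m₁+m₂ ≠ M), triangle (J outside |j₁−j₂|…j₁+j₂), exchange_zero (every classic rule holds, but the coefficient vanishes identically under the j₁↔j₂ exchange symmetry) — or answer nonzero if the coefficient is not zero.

nonzero

m-sum: m₁+m₂ = 5/2+1/2 = 3, M = 3  ✓
triangle: |j₁−j₂| = 1 ≤ J = 4 ≤ j₁+j₂ = 4  ✓
exchange: j₁≠j₂ or m₁≠m₂ — the exchange symmetry imposes no constraint here
value check: CG = +√(3/8) = +0.612372 ≠ 0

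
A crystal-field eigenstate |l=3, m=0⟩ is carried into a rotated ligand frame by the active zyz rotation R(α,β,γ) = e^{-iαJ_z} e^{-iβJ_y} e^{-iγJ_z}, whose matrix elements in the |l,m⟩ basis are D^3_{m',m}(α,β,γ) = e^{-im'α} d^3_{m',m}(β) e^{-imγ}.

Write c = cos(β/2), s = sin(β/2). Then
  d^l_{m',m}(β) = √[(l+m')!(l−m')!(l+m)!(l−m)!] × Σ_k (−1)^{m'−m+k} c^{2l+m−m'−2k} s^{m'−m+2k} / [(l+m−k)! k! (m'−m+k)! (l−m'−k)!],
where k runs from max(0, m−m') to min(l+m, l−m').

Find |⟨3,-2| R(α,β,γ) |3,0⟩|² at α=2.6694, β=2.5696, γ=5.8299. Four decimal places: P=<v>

P=0.1138

First d^3_{-2,0}(β=2.5696), then the phase factors e^{-i(-2)α} and e^{-i(0)γ}:
With c≡cos(β/2)=0.282113 and s≡sin(β/2)=0.959381, N=[1·120·6·6]^{1/2}=65.726707
k: max(0,(0)−(-2))=2 … min(3+(0),3−(-2))=3
  k=2: (−1)^0·65.7267/(12)·0.2821^4·0.9594^2 = +0.031933
  k=3: (−1)^1·65.7267/(12)·0.2821^2·0.9594^4 = -0.369294
d^3_{-2,0}(2.5696) = +0.031933 -0.369294 = -0.337362
|D^3_{-2,0}|² = |d^3_{-2,0}(β)|² = (-0.337362)² = 0.113813 (the z-rotation phases have unit modulus)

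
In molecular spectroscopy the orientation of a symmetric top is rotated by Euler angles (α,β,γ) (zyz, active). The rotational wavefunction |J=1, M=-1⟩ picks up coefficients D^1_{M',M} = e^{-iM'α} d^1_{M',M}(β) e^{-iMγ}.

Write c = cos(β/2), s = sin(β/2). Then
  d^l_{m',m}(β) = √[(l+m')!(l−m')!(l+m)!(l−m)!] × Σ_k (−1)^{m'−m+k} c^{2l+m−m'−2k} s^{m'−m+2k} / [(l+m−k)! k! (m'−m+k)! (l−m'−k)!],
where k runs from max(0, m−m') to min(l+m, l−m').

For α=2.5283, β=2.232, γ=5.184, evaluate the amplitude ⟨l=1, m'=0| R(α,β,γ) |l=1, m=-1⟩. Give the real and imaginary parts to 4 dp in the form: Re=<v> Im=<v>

First d^1_{0,-1}(β=2.2320), then the phase factors e^{-i(0)α} and e^{-i(-1)γ}:
c=cos(2.232000/2)=0.439279, s=sin(2.232000/2)=0.898351; N=√[1·1·1·2]=1.414214
Admissible k: 0..0 (factorial args all ≥0)
  k=0: (−1)^1·1.4142/(1)·0.4393^1·0.8984^1 = -0.558087
d^1_{0,-1}(2.2320) = -0.558087
Attach z-rotation phases: D = e^{-i(0)(2.5283)}·(-0.558087)·e^{-i(-1)(5.1840)} = -0.253551+0.497165i

Re=-0.2536 Im=0.4972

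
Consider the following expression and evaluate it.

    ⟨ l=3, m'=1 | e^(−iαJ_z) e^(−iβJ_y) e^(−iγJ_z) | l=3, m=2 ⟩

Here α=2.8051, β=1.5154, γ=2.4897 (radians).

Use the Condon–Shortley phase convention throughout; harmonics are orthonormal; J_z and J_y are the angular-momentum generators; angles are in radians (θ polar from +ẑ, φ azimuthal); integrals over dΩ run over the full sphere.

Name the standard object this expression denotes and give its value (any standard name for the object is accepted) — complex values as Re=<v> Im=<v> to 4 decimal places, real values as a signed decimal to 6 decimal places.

This is a Wigner D-matrix element — the rotation-matrix element ⟨l m'| R(α,β,γ) |l m⟩ in the angular-momentum basis.
D^3_{1,2}(2.8051,1.5154,2.4897) = e^{-i·1·2.8051}·d^3_{1,2}(1.5154)·e^{-i·2·2.4897}. Compute d first:
With c≡cos(β/2)=0.726419 and s≡sin(β/2)=0.687253, N=[24·2·120·1]^{1/2}=75.894664
The bounds max(0,m−m')=1 and min(l+m,l−m')=2 give 2 terms
  k=1: (−1)^0·75.8947/(24)·0.7264^5·0.6873^1 = +0.439593
  k=2: (−1)^1·75.8947/(12)·0.7264^3·0.6873^3 = -0.786937
d^3_{1,2}(1.5154) = +0.439593 -0.786937 = -0.347343
Attach z-rotation phases: D = e^{-i(1)(2.8051)}·(-0.347343)·e^{-i(2)(2.4897)} = -0.024115+0.346505i

Wigner D-matrix element, Re=-0.0241 Im=0.3465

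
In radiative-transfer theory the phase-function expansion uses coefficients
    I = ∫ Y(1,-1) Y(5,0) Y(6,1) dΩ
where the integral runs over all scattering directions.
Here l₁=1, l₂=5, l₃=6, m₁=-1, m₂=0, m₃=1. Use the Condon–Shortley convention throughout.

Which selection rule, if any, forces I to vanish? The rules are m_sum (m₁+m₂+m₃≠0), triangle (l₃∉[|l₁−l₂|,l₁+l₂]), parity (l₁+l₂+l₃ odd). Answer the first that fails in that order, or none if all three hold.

none

azimuthal sum: -1 + 0 + 1 = 0  ✓
4 ≤ 6 ≤ 6 (triangle on l)  ✓
L = 1 + 5 + 6 = 12 (even)  ✓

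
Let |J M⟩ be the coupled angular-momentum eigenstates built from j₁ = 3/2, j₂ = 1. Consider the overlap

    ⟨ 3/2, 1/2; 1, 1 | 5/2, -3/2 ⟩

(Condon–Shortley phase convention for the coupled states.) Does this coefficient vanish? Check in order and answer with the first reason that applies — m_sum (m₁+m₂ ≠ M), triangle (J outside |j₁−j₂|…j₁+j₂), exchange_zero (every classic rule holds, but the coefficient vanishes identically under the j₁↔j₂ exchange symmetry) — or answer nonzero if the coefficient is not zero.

m_sum

m-sum: m₁+m₂ = 1/2+1 = 3/2, M = -3/2  ✗ ⇒ coefficient is 0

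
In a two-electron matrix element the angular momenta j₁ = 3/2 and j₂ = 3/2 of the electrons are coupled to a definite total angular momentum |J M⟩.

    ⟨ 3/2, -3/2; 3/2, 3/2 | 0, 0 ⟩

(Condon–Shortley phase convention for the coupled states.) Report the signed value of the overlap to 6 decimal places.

j₁+j₂−J=3  J+j₁−j₂=0  J−j₁+j₂=0  j₁+j₂+J+1=4
(j₁±m₁, j₂±m₂, J±M) = (0,3,3,0,0,0)
P² = 9
sum k=3..3:
  [3] −1/6 = -1/6
S = -1/6
C² = P²·S² = 1/4 ; C = -0.500000

−√(1/4) ≈ -0.500000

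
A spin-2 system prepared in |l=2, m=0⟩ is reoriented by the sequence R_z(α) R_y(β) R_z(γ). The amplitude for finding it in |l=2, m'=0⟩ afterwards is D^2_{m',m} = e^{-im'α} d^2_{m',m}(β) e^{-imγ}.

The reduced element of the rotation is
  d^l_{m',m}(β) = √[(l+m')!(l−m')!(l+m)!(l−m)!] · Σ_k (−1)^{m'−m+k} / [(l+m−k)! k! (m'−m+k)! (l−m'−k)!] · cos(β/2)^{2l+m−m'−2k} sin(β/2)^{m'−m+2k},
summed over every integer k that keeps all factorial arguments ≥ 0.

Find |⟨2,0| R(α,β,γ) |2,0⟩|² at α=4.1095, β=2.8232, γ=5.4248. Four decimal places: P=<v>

P=0.7276

Split into d^2_{0,0}(β=2.8232) × two z-phases.
With c≡cos(β/2)=0.158525 and s≡sin(β/2)=0.987355, N=[2·2·2·2]^{1/2}=4.000000
Admissible k: 0..2 (factorial args all ≥0)
  k=0: (−1)^0·4.0000/(4)·0.1585^4·0.9874^0 = +0.000632
  k=1: (−1)^1·4.0000/(1)·0.1585^2·0.9874^2 = -0.097994
  k=2: (−1)^2·4.0000/(4)·0.1585^0·0.9874^4 = +0.950371
d^2_{0,0}(2.8232) = +0.000632 -0.097994 +0.950371 = +0.853009
|D^2_{0,0}|² = |d^2_{0,0}(β)|² = (+0.853009)² = 0.727624 (the z-rotation phases have unit modulus)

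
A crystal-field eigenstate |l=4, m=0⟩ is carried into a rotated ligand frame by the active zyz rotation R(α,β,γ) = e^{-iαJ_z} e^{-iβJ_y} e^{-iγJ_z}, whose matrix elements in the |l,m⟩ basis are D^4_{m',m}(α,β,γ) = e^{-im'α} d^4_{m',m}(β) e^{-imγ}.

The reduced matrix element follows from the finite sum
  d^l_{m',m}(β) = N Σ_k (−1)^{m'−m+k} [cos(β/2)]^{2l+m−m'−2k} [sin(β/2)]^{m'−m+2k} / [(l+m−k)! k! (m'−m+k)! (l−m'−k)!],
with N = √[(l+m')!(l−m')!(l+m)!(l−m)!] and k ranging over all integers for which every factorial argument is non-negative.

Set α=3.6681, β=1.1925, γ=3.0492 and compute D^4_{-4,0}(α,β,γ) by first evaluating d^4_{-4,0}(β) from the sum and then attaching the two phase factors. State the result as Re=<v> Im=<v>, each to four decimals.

Re=-0.1989 Im=0.3354

First d^4_{-4,0}(β=1.1925), then the phase factors e^{-i(-4)α} and e^{-i(0)γ}:
Half-angle: c=0.827447, s=0.561544. N=√(1·40320·24·24)=4819.161753
Admissible k: 4..4 (factorial args all ≥0)
  k=4: (−1)^0·4819.1618/(576)·0.8274^4·0.5615^4 = +0.389981
d^4_{-4,0}(1.1925) = +0.389981
Attach z-rotation phases: D = e^{-i(-4)(3.6681)}·(+0.389981)·e^{-i(0)(3.0492)} = -0.198907+0.335442i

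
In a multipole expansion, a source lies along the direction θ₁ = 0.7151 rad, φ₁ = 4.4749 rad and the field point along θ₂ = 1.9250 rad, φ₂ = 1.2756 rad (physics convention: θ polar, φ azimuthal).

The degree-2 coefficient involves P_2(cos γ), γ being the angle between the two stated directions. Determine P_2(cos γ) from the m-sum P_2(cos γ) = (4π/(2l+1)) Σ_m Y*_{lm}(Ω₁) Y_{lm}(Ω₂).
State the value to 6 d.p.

Term-by-term m-sum for l=2 (normalisation 4π/5 = 2.513274):
  m=-2: (-0.147688, 0.075948) × (-0.282284, -0.189165) = (0.056057, 0.006499)  (running Σ = (0.056057, 0.006499))
  m=-1: (-0.089979, -0.371728) × (-0.073116, 0.240449) = (0.095960, 0.005544)  (running Σ = (0.152017, 0.012042))
  m=0: (0.223991, -0.000000) × (-0.201566, 0.000000) = (-0.045149, 0.000000)  (running Σ = (0.106868, 0.012042))
  m=1: (0.089979, -0.371728) × (0.073116, 0.240449) = (0.095960, -0.005544)  (running Σ = (0.202828, 0.006499))
  m=2: (-0.147688, -0.075948) × (-0.282284, 0.189165) = (0.056057, -0.006499)  (running Σ = (0.258885, 0.000000))
Total Σ_m = (0.258885, 0.000000). Multiply by 2.513274: (0.650649, 0.000000). P_2(cos γ) = 0.650649

0.650649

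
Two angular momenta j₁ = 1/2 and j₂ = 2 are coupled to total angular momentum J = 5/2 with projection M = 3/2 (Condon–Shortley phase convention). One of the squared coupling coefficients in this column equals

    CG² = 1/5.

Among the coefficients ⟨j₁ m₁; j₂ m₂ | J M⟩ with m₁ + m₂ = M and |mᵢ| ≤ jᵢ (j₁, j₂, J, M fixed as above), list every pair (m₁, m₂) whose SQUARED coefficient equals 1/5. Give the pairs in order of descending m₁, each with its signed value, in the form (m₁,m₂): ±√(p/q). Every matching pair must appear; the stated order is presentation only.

Admissible pairs with m₁+m₂ = M = 3/2: (-1/2,2), (1/2,1)
  (m₁,m₂)=(1/2,1): CG² = 4/5, CG = +√(4/5)
  (m₁,m₂)=(-1/2,2): CG² = 1/5, CG = +√(1/5)   ← matches the target
Pairs with CG² = 1/5: (-1/2,2): +√(1/5)

(-1/2,2): +√(1/5)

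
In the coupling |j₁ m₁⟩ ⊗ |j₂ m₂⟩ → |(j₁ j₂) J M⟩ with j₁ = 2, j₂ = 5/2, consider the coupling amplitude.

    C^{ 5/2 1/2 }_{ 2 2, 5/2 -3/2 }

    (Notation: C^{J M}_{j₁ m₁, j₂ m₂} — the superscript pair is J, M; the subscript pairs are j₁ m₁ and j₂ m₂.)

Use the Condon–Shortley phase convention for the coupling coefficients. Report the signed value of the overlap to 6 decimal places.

j₁+j₂−J=2  J+j₁−j₂=2  J−j₁+j₂=3  j₁+j₂+J+1=8
(j₁±m₁, j₂±m₂, J±M) = (4,0,1,4,3,2)
P² = 864/35
sum k=0..0:
  [0] +1/8 = 1/8
S = 1/8
C² = P²·S² = 27/70 ; C = +0.621059

+0.621059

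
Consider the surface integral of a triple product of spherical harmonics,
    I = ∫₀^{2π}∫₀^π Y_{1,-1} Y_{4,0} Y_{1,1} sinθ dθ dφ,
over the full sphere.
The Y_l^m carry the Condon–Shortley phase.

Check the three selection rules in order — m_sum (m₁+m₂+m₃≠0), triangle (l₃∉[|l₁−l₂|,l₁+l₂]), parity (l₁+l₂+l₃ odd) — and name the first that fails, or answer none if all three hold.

triangle

Σmᵢ = 0  ✓
l₃∈[|l₁−l₂|,l₁+l₂]=[3,5] required, l₃=1 fails  ✗
Σlᵢ = 6 ⇒ even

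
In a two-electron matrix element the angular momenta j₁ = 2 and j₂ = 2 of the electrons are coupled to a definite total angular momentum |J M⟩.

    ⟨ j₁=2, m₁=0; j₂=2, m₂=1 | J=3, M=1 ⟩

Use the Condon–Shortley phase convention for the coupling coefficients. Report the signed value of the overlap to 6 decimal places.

-0.447214

√[7·1!3!3!/8! · 2!2!3!1!4!2!] = √(36/5)
  +(−1)^0/∏(0,1,2,3,1,0)! = 1/12  (running 1/12)
  +(−1)^1/∏(1,0,1,2,2,1)! = -1/4  (running -1/6)
⟨..|..⟩ = √(36/5)·(-1/6) = -0.447214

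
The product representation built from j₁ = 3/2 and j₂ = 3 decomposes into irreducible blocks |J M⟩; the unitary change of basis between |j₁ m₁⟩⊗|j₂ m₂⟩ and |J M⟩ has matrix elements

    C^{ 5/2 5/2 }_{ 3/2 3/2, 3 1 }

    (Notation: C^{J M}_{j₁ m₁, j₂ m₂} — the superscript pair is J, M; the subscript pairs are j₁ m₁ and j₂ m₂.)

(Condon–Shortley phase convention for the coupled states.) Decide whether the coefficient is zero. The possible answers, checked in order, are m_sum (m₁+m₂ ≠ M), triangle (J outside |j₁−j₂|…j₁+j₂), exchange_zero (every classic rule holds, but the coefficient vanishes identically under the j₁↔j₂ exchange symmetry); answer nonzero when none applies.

nonzero

m-sum: m₁+m₂ = 3/2+1 = 5/2, M = 5/2  ✓
triangle: |j₁−j₂| = 3/2 ≤ J = 5/2 ≤ j₁+j₂ = 9/2  ✓
exchange: j₁≠j₂ or m₁≠m₂ — the exchange symmetry imposes no constraint here
value check: CG = +√(3/28) = +0.327327 ≠ 0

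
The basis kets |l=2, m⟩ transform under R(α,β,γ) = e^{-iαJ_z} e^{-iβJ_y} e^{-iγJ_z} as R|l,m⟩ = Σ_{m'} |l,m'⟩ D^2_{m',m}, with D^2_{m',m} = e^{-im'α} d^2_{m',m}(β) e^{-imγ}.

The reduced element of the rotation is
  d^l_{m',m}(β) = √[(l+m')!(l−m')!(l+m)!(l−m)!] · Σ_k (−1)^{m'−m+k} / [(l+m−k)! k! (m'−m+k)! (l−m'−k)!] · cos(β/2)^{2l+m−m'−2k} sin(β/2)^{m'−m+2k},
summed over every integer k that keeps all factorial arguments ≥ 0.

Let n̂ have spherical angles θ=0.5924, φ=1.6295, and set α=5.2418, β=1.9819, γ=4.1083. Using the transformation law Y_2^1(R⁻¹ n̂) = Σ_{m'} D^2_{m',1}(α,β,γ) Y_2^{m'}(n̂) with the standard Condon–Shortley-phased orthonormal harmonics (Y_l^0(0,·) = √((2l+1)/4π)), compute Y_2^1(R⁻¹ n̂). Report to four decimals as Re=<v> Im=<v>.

Need the full column D^2_{m',1} for m'=−2..2 at α=5.2418, β=1.9819, γ=4.1083.
cos(β/2)=0.547895, sin(β/2)=0.836547
d^2_{-2,1}: single k=3 term ⇒ +0.641503;  D = +0.638783+0.059008i
d^2_{-1,1}: k∈[2..3] ⇒ +0.630227 -0.489735 = +0.140492;  D = +0.059497+0.127272i
d^2_{0,1}: k∈[1..2] ⇒ +0.337022 -0.785677 = -0.448655;  D = +0.254841-0.369252i
d^2_{1,1}: k∈[0..1] ⇒ +0.090114 -0.630227 = -0.540113;  D = +0.538608+0.040297i
d^2_{2,1}: single k=0 term ⇒ -0.275178;  D = +0.120864+0.247214i
Y_2^{m'}(θ=0.5924,φ=1.6295) and Σ D·Y over m':
  (+0.6388+0.0590i)·(-0.1196+0.0141i)  (+0.0595+0.1273i)·(-0.0210-0.3572i)  (+0.2548-0.3693i)·(+0.3358+0.0000i)  (+0.5386+0.0403i)·(+0.0210-0.3572i)  (+0.1209+0.2472i)·(-0.1196-0.0141i)
Y_2^1(R⁻¹ n̂) = +0.067303-0.368805i

Re=0.0673 Im=-0.3688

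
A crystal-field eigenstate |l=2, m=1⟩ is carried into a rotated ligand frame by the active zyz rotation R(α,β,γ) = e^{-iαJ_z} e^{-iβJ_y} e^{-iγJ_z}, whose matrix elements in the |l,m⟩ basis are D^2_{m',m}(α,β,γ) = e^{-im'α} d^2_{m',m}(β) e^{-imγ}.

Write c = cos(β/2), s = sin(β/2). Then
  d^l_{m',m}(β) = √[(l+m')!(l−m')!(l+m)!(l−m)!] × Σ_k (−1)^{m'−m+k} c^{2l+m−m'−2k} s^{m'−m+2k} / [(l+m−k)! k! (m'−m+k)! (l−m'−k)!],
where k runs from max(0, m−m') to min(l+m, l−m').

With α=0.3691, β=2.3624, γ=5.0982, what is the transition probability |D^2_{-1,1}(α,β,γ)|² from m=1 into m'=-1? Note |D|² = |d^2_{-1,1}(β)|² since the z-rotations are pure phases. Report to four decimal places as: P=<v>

P=0.1310

Split into d^2_{-1,1}(β=2.3624) × two z-phases.
With c≡cos(β/2)=0.379815 and s≡sin(β/2)=0.925062, N=[1·6·6·1]^{1/2}=6.000000
Admissible k: 2..3 (factorial args all ≥0)
  k=2: (−1)^0·6.0000/(2)·0.3798^2·0.9251^2 = +0.370346
  k=3: (−1)^1·6.0000/(6)·0.3798^0·0.9251^4 = -0.732292
d^2_{-1,1}(2.3624) = +0.370346 -0.732292 = -0.361946
|D^2_{-1,1}|² = |d^2_{-1,1}(β)|² = (-0.361946)² = 0.131005 (the z-rotation phases have unit modulus)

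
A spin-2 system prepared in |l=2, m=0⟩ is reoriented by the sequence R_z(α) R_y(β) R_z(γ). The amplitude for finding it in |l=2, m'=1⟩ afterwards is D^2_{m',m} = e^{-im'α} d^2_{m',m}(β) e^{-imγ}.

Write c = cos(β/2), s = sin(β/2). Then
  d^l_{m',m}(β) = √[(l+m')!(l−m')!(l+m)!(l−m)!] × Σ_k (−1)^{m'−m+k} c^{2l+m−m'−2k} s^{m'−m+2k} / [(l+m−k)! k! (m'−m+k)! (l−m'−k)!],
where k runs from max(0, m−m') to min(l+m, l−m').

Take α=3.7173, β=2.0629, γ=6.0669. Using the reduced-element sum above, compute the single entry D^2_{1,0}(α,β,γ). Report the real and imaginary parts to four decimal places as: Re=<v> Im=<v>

Re=-0.4278 Im=0.2777

Split into d^2_{1,0}(β=2.0629) × two z-phases.
Half-angle: c=0.513575, s=0.858045. N=√(6·1·2·2)=4.898979
k: max(0,(0)−(1))=0 … min(2+(0),2−(1))=1
  k=0: (−1)^1·4.8990/(2)·0.5136^3·0.8580^1 = -0.284707
  k=1: (−1)^2·4.8990/(2)·0.5136^1·0.8580^3 = +0.794711
d^2_{1,0}(2.0629) = -0.284707 +0.794711 = +0.510004
Attach z-rotation phases: D = e^{-i(1)(3.7173)}·(+0.510004)·e^{-i(0)(6.0669)} = -0.427795+0.277661i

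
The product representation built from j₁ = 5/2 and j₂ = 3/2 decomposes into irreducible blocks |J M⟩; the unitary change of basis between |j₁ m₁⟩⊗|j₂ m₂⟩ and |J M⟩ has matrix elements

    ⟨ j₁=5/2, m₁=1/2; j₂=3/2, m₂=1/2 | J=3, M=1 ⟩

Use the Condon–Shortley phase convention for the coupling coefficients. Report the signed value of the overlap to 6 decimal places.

−√(1/60) = -0.129099

√[7·1!4!2!/8! · 3!2!2!1!4!2!] = √(48/5)
  +(−1)^0/∏(0,1,2,2,2,0)! = 1/8  (running 1/8)
  +(−1)^1/∏(1,0,1,1,3,1)! = -1/6  (running -1/24)
⟨..|..⟩ = √(48/5)·(-1/24) = -0.129099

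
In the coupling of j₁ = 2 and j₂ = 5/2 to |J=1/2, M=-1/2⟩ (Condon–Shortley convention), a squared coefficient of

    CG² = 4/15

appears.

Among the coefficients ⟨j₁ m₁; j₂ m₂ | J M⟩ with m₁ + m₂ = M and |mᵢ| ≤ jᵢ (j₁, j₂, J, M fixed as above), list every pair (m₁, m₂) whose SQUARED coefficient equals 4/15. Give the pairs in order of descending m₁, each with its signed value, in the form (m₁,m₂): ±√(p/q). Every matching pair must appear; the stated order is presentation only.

(1,-3/2): −√(4/15)

Admissible pairs with m₁+m₂ = M = -1/2: (-2,3/2), (-1,1/2), (0,-1/2), (1,-3/2), (2,-5/2)
  (m₁,m₂)=(2,-5/2): CG² = 1/3, CG = +√(1/3)
  (m₁,m₂)=(1,-3/2): CG² = 4/15, CG = −√(4/15)   ← matches the target
  (m₁,m₂)=(0,-1/2): CG² = 1/5, CG = +√(1/5)
  (m₁,m₂)=(-1,1/2): CG² = 2/15, CG = −√(2/15)
  (m₁,m₂)=(-2,3/2): CG² = 1/15, CG = +√(1/15)
Pairs with CG² = 4/15: (1,-3/2): −√(4/15)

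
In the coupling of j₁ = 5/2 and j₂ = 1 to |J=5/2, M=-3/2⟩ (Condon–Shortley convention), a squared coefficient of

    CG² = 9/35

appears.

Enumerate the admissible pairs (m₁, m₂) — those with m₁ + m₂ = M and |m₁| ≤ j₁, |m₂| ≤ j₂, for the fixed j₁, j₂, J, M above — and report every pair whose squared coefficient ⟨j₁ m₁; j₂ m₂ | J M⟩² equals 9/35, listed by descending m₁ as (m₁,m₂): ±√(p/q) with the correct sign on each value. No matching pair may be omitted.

(-3/2,0): −√(9/35)

Admissible pairs with m₁+m₂ = M = -3/2: (-5/2,1), (-3/2,0), (-1/2,-1)
  (m₁,m₂)=(-1/2,-1): CG² = 16/35, CG = +√(16/35)
  (m₁,m₂)=(-3/2,0): CG² = 9/35, CG = −√(9/35)   ← matches the target
  (m₁,m₂)=(-5/2,1): CG² = 2/7, CG = −√(2/7)
Pairs with CG² = 9/35: (-3/2,0): −√(9/35)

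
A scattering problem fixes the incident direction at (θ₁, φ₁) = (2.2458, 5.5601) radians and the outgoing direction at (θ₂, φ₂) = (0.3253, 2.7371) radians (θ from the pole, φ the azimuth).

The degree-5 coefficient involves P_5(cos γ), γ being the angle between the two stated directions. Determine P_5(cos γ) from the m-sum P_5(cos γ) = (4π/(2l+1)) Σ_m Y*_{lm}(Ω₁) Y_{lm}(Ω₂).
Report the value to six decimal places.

Addition theorem: P_5(cos γ) = (4π/11) Σ_m Y*_{lm}(Ω₁) Y_{lm}(Ω₂), m = −5…5:
  m=-5: (-0.119779+0.061422i) × (+0.000675-0.001392i) = +0.000005+0.000208i  (running Σ = +0.000005+0.000208i)
  m=-4: (+0.330192+0.084049i) × (-0.000684+0.014493i) = -0.001444+0.004728i  (running Σ = -0.001439+0.004936i)
  m=-3: (-0.233191-0.341984i) × (-0.027967-0.074910i) = -0.019096+0.027033i  (running Σ = -0.020536+0.031969i)
  m=-2: (-0.013761+0.109845i) × (+0.191740+0.201005i) = -0.024718+0.018296i  (running Σ = -0.045254+0.050265i)
  m=-1: (-0.237102+0.209252i) × (-0.504296-0.215889i) = +0.164744-0.054337i  (running Σ = +0.119491-0.004073i)
  m=0: (+0.199377-0.000000i) × (+0.325516+0.000000i) = +0.064900+0.000000i  (running Σ = +0.184391-0.004073i)
  m=1: (+0.237102+0.209252i) × (+0.504296-0.215889i) = +0.164744+0.054337i  (running Σ = +0.349136+0.050265i)
  m=2: (-0.013761-0.109845i) × (+0.191740-0.201005i) = -0.024718-0.018296i  (running Σ = +0.324418+0.031969i)
  m=3: (+0.233191-0.341984i) × (+0.027967-0.074910i) = -0.019096-0.027033i  (running Σ = +0.305322+0.004936i)
  m=4: (+0.330192-0.084049i) × (-0.000684-0.014493i) = -0.001444-0.004728i  (running Σ = +0.303878+0.000208i)
  m=5: (+0.119779+0.061422i) × (-0.000675-0.001392i) = +0.000005-0.000208i  (running Σ = +0.303882-0.000000i)
Accumulated sum +0.303882-0.000000i; after 4π/(2l+1) scaling, +0.347154-0.000000i ⇒ P_5 = 0.347154

0.347154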